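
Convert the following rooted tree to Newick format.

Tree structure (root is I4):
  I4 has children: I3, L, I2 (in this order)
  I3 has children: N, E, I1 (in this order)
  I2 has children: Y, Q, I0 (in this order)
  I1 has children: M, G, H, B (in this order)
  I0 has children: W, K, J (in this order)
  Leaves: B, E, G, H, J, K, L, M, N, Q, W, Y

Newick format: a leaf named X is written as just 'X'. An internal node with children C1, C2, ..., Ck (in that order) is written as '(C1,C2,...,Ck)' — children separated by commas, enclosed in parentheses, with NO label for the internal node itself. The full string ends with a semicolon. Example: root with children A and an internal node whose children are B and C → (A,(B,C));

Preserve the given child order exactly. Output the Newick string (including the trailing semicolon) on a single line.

internal I4 with children ['I3', 'L', 'I2']
  internal I3 with children ['N', 'E', 'I1']
    leaf 'N' → 'N'
    leaf 'E' → 'E'
    internal I1 with children ['M', 'G', 'H', 'B']
      leaf 'M' → 'M'
      leaf 'G' → 'G'
      leaf 'H' → 'H'
      leaf 'B' → 'B'
    → '(M,G,H,B)'
  → '(N,E,(M,G,H,B))'
  leaf 'L' → 'L'
  internal I2 with children ['Y', 'Q', 'I0']
    leaf 'Y' → 'Y'
    leaf 'Q' → 'Q'
    internal I0 with children ['W', 'K', 'J']
      leaf 'W' → 'W'
      leaf 'K' → 'K'
      leaf 'J' → 'J'
    → '(W,K,J)'
  → '(Y,Q,(W,K,J))'
→ '((N,E,(M,G,H,B)),L,(Y,Q,(W,K,J)))'
Final: ((N,E,(M,G,H,B)),L,(Y,Q,(W,K,J)));

Answer: ((N,E,(M,G,H,B)),L,(Y,Q,(W,K,J)));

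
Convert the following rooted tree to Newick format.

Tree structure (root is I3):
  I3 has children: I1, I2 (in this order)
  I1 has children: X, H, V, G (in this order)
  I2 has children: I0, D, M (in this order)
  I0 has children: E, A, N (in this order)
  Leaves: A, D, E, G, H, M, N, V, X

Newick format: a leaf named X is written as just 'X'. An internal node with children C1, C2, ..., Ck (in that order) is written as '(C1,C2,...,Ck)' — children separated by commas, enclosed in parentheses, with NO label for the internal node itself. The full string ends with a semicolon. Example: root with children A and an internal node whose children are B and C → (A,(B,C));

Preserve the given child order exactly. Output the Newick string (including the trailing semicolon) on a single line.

internal I3 with children ['I1', 'I2']
  internal I1 with children ['X', 'H', 'V', 'G']
    leaf 'X' → 'X'
    leaf 'H' → 'H'
    leaf 'V' → 'V'
    leaf 'G' → 'G'
  → '(X,H,V,G)'
  internal I2 with children ['I0', 'D', 'M']
    internal I0 with children ['E', 'A', 'N']
      leaf 'E' → 'E'
      leaf 'A' → 'A'
      leaf 'N' → 'N'
    → '(E,A,N)'
    leaf 'D' → 'D'
    leaf 'M' → 'M'
  → '((E,A,N),D,M)'
→ '((X,H,V,G),((E,A,N),D,M))'
Final: ((X,H,V,G),((E,A,N),D,M));

Answer: ((X,H,V,G),((E,A,N),D,M));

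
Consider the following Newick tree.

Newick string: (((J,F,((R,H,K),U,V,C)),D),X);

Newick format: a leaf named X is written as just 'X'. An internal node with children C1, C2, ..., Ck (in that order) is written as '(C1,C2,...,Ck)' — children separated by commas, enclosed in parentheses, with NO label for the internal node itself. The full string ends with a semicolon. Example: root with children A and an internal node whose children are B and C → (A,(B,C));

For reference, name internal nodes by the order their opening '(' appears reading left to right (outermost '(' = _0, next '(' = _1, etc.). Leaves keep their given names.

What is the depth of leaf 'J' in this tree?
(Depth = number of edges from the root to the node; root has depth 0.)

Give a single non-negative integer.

Newick: (((J,F,((R,H,K),U,V,C)),D),X);
Naming internals by '(' encounter order: outermost '(' = _0, next = _1, ...
Query node: J
Path from root: _0 -> _1 -> _2 -> J
Depth of J: 3 (number of edges from root)

Answer: 3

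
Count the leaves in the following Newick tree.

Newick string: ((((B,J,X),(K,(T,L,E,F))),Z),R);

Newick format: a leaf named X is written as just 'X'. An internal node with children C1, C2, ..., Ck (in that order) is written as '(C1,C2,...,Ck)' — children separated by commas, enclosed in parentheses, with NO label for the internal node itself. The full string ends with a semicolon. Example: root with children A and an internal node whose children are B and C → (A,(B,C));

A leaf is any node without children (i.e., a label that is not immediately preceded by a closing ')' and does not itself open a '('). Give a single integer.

Newick: ((((B,J,X),(K,(T,L,E,F))),Z),R);
Scan left-to-right; a leaf is any maximal label run not followed by '(':
  pos 4: leaf 'B' → count = 1
  pos 6: leaf 'J' → count = 2
  pos 8: leaf 'X' → count = 3
  pos 12: leaf 'K' → count = 4
  pos 15: leaf 'T' → count = 5
  pos 17: leaf 'L' → count = 6
  pos 19: leaf 'E' → count = 7
  pos 21: leaf 'F' → count = 8
  pos 26: leaf 'Z' → count = 9
  pos 29: leaf 'R' → count = 10
Total leaves: 10

Answer: 10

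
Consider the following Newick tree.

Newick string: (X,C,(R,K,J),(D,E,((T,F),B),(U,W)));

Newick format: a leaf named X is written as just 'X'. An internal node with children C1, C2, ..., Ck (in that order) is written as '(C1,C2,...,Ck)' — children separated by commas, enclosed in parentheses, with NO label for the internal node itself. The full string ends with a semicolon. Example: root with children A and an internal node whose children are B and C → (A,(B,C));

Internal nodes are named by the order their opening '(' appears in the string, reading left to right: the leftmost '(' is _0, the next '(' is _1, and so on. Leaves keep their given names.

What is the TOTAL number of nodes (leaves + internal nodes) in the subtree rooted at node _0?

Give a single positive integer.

Newick: (X,C,(R,K,J),(D,E,((T,F),B),(U,W)));
Locate _0: it is the '(' at position 0 (the 1st '(' reading left to right).
Query: subtree rooted at _0
_0: subtree_size = 1 + 17
  X: subtree_size = 1 + 0
  C: subtree_size = 1 + 0
  _1: subtree_size = 1 + 3
    R: subtree_size = 1 + 0
    K: subtree_size = 1 + 0
    J: subtree_size = 1 + 0
  _2: subtree_size = 1 + 10
    D: subtree_size = 1 + 0
    E: subtree_size = 1 + 0
    _3: subtree_size = 1 + 4
      _4: subtree_size = 1 + 2
        T: subtree_size = 1 + 0
        F: subtree_size = 1 + 0
      B: subtree_size = 1 + 0
    _5: subtree_size = 1 + 2
      U: subtree_size = 1 + 0
      W: subtree_size = 1 + 0
Total subtree size of _0: 18

Answer: 18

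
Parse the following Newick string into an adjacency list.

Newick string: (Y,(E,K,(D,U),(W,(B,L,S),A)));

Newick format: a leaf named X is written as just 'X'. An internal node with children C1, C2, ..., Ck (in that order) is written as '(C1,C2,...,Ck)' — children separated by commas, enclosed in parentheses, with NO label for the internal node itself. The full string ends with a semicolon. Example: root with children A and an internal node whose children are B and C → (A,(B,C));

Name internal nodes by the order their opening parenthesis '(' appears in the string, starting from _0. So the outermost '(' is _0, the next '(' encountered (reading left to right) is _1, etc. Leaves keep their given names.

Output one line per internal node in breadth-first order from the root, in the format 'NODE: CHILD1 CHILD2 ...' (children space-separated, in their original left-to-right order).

Answer: _0: Y _1
_1: E K _2 _3
_2: D U
_3: W _4 A
_4: B L S

Derivation:
Input: (Y,(E,K,(D,U),(W,(B,L,S),A)));
Scanning left-to-right, naming '(' by encounter order:
  pos 0: '(' -> open internal node _0 (depth 1)
  pos 3: '(' -> open internal node _1 (depth 2)
  pos 8: '(' -> open internal node _2 (depth 3)
  pos 12: ')' -> close internal node _2 (now at depth 2)
  pos 14: '(' -> open internal node _3 (depth 3)
  pos 17: '(' -> open internal node _4 (depth 4)
  pos 23: ')' -> close internal node _4 (now at depth 3)
  pos 26: ')' -> close internal node _3 (now at depth 2)
  pos 27: ')' -> close internal node _1 (now at depth 1)
  pos 28: ')' -> close internal node _0 (now at depth 0)
Total internal nodes: 5
BFS adjacency from root:
  _0: Y _1
  _1: E K _2 _3
  _2: D U
  _3: W _4 A
  _4: B L S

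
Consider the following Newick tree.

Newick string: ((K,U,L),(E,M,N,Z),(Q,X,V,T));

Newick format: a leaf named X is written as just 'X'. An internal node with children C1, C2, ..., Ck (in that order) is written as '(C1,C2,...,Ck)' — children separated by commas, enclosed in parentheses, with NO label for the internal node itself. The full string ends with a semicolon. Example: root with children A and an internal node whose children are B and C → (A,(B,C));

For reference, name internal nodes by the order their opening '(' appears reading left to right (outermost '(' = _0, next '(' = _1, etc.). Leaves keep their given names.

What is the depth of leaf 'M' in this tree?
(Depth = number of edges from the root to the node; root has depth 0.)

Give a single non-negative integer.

Answer: 2

Derivation:
Newick: ((K,U,L),(E,M,N,Z),(Q,X,V,T));
Naming internals by '(' encounter order: outermost '(' = _0, next = _1, ...
Query node: M
Path from root: _0 -> _2 -> M
Depth of M: 2 (number of edges from root)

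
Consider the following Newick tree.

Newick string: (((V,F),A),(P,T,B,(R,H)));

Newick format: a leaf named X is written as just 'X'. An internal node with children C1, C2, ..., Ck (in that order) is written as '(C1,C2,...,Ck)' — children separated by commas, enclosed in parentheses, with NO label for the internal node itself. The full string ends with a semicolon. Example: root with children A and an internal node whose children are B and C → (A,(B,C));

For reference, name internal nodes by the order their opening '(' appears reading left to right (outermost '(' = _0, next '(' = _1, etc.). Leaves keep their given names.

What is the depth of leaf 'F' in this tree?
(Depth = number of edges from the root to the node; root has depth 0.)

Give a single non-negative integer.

Answer: 3

Derivation:
Newick: (((V,F),A),(P,T,B,(R,H)));
Naming internals by '(' encounter order: outermost '(' = _0, next = _1, ...
Query node: F
Path from root: _0 -> _1 -> _2 -> F
Depth of F: 3 (number of edges from root)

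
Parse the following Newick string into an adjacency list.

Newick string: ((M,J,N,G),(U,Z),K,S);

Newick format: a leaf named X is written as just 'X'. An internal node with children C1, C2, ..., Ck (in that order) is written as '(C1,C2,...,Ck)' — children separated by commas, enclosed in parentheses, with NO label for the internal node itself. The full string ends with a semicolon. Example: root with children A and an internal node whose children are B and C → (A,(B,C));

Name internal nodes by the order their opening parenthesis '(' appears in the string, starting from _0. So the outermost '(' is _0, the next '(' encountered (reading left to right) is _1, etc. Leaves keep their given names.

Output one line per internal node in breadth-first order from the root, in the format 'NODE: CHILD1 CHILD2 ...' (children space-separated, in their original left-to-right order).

Answer: _0: _1 _2 K S
_1: M J N G
_2: U Z

Derivation:
Input: ((M,J,N,G),(U,Z),K,S);
Scanning left-to-right, naming '(' by encounter order:
  pos 0: '(' -> open internal node _0 (depth 1)
  pos 1: '(' -> open internal node _1 (depth 2)
  pos 9: ')' -> close internal node _1 (now at depth 1)
  pos 11: '(' -> open internal node _2 (depth 2)
  pos 15: ')' -> close internal node _2 (now at depth 1)
  pos 20: ')' -> close internal node _0 (now at depth 0)
Total internal nodes: 3
BFS adjacency from root:
  _0: _1 _2 K S
  _1: M J N G
  _2: U Z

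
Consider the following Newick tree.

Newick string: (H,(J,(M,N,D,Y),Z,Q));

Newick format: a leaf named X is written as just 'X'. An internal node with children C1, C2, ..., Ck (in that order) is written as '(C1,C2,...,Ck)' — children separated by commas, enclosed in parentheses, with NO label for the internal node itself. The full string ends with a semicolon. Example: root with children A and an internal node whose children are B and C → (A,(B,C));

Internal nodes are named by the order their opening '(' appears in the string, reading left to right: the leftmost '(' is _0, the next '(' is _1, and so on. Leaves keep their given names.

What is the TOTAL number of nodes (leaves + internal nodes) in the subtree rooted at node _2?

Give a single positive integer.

Answer: 5

Derivation:
Newick: (H,(J,(M,N,D,Y),Z,Q));
Locate _2: it is the '(' at position 6 (the 3rd '(' reading left to right).
Query: subtree rooted at _2
_2: subtree_size = 1 + 4
  M: subtree_size = 1 + 0
  N: subtree_size = 1 + 0
  D: subtree_size = 1 + 0
  Y: subtree_size = 1 + 0
Total subtree size of _2: 5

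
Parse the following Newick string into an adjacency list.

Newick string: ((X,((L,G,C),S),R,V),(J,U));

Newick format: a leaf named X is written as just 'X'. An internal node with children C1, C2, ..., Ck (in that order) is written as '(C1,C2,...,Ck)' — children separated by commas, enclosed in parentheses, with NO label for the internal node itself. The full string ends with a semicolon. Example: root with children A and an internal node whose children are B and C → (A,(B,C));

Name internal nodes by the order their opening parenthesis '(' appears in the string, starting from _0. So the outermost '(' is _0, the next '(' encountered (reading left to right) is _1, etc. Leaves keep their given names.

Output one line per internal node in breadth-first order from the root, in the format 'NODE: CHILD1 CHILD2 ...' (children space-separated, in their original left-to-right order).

Answer: _0: _1 _4
_1: X _2 R V
_4: J U
_2: _3 S
_3: L G C

Derivation:
Input: ((X,((L,G,C),S),R,V),(J,U));
Scanning left-to-right, naming '(' by encounter order:
  pos 0: '(' -> open internal node _0 (depth 1)
  pos 1: '(' -> open internal node _1 (depth 2)
  pos 4: '(' -> open internal node _2 (depth 3)
  pos 5: '(' -> open internal node _3 (depth 4)
  pos 11: ')' -> close internal node _3 (now at depth 3)
  pos 14: ')' -> close internal node _2 (now at depth 2)
  pos 19: ')' -> close internal node _1 (now at depth 1)
  pos 21: '(' -> open internal node _4 (depth 2)
  pos 25: ')' -> close internal node _4 (now at depth 1)
  pos 26: ')' -> close internal node _0 (now at depth 0)
Total internal nodes: 5
BFS adjacency from root:
  _0: _1 _4
  _1: X _2 R V
  _4: J U
  _2: _3 S
  _3: L G C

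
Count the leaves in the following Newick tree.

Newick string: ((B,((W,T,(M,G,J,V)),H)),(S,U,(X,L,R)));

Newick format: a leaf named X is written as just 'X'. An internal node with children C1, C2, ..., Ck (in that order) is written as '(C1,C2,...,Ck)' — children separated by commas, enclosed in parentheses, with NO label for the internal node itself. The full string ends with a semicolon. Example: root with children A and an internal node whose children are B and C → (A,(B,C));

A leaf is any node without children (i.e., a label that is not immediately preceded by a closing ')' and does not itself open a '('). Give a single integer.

Newick: ((B,((W,T,(M,G,J,V)),H)),(S,U,(X,L,R)));
Scan left-to-right; a leaf is any maximal label run not followed by '(':
  pos 2: leaf 'B' → count = 1
  pos 6: leaf 'W' → count = 2
  pos 8: leaf 'T' → count = 3
  pos 11: leaf 'M' → count = 4
  pos 13: leaf 'G' → count = 5
  pos 15: leaf 'J' → count = 6
  pos 17: leaf 'V' → count = 7
  pos 21: leaf 'H' → count = 8
  pos 26: leaf 'S' → count = 9
  pos 28: leaf 'U' → count = 10
  pos 31: leaf 'X' → count = 11
  pos 33: leaf 'L' → count = 12
  pos 35: leaf 'R' → count = 13
Total leaves: 13

Answer: 13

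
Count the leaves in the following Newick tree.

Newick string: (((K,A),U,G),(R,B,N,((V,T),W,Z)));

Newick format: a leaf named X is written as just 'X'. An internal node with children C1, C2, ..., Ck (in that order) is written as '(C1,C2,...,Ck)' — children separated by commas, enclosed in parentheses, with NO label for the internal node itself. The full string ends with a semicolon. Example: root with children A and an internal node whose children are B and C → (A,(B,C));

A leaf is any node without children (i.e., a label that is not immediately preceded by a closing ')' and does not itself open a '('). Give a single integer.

Answer: 11

Derivation:
Newick: (((K,A),U,G),(R,B,N,((V,T),W,Z)));
Scan left-to-right; a leaf is any maximal label run not followed by '(':
  pos 3: leaf 'K' → count = 1
  pos 5: leaf 'A' → count = 2
  pos 8: leaf 'U' → count = 3
  pos 10: leaf 'G' → count = 4
  pos 14: leaf 'R' → count = 5
  pos 16: leaf 'B' → count = 6
  pos 18: leaf 'N' → count = 7
  pos 22: leaf 'V' → count = 8
  pos 24: leaf 'T' → count = 9
  pos 27: leaf 'W' → count = 10
  pos 29: leaf 'Z' → count = 11
Total leaves: 11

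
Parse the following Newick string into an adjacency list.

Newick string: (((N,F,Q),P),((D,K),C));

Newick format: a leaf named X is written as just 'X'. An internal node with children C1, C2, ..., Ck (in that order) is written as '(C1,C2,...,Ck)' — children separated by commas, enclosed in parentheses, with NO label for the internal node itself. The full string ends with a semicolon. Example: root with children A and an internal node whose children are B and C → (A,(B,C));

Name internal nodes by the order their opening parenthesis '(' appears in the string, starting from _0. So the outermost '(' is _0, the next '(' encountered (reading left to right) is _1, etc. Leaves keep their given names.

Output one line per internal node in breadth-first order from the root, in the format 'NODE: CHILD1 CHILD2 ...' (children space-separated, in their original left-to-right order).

Input: (((N,F,Q),P),((D,K),C));
Scanning left-to-right, naming '(' by encounter order:
  pos 0: '(' -> open internal node _0 (depth 1)
  pos 1: '(' -> open internal node _1 (depth 2)
  pos 2: '(' -> open internal node _2 (depth 3)
  pos 8: ')' -> close internal node _2 (now at depth 2)
  pos 11: ')' -> close internal node _1 (now at depth 1)
  pos 13: '(' -> open internal node _3 (depth 2)
  pos 14: '(' -> open internal node _4 (depth 3)
  pos 18: ')' -> close internal node _4 (now at depth 2)
  pos 21: ')' -> close internal node _3 (now at depth 1)
  pos 22: ')' -> close internal node _0 (now at depth 0)
Total internal nodes: 5
BFS adjacency from root:
  _0: _1 _3
  _1: _2 P
  _3: _4 C
  _2: N F Q
  _4: D K

Answer: _0: _1 _3
_1: _2 P
_3: _4 C
_2: N F Q
_4: D K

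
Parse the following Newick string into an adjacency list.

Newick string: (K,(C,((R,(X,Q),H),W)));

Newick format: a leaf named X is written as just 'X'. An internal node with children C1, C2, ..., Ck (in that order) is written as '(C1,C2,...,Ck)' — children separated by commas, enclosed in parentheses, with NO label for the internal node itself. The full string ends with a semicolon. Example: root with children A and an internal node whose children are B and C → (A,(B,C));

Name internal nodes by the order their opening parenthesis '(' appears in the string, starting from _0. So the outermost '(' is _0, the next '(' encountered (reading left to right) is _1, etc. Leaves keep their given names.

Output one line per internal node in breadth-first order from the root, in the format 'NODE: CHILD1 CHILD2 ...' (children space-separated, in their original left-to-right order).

Input: (K,(C,((R,(X,Q),H),W)));
Scanning left-to-right, naming '(' by encounter order:
  pos 0: '(' -> open internal node _0 (depth 1)
  pos 3: '(' -> open internal node _1 (depth 2)
  pos 6: '(' -> open internal node _2 (depth 3)
  pos 7: '(' -> open internal node _3 (depth 4)
  pos 10: '(' -> open internal node _4 (depth 5)
  pos 14: ')' -> close internal node _4 (now at depth 4)
  pos 17: ')' -> close internal node _3 (now at depth 3)
  pos 20: ')' -> close internal node _2 (now at depth 2)
  pos 21: ')' -> close internal node _1 (now at depth 1)
  pos 22: ')' -> close internal node _0 (now at depth 0)
Total internal nodes: 5
BFS adjacency from root:
  _0: K _1
  _1: C _2
  _2: _3 W
  _3: R _4 H
  _4: X Q

Answer: _0: K _1
_1: C _2
_2: _3 W
_3: R _4 H
_4: X Q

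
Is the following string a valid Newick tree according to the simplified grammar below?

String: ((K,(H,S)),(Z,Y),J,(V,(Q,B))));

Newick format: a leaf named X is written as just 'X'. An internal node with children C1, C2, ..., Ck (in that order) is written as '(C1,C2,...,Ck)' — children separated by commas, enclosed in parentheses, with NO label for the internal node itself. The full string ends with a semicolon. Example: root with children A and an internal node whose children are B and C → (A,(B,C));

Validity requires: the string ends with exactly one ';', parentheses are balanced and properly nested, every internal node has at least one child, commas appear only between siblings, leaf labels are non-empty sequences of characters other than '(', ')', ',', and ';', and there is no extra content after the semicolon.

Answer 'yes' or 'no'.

Answer: no

Derivation:
Input: ((K,(H,S)),(Z,Y),J,(V,(Q,B))));
Paren balance: 6 '(' vs 7 ')' MISMATCH
Ends with single ';': True
Full parse: FAILS (extra content after tree at pos 29)
Valid: False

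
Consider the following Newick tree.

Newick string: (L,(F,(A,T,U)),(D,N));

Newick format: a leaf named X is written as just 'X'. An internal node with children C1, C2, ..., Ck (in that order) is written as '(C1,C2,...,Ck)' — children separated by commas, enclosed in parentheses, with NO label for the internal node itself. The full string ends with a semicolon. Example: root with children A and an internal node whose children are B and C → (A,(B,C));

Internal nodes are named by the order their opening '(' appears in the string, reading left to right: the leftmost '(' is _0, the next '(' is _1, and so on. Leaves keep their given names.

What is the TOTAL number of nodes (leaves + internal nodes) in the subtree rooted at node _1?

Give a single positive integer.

Answer: 6

Derivation:
Newick: (L,(F,(A,T,U)),(D,N));
Locate _1: it is the '(' at position 3 (the 2nd '(' reading left to right).
Query: subtree rooted at _1
_1: subtree_size = 1 + 5
  F: subtree_size = 1 + 0
  _2: subtree_size = 1 + 3
    A: subtree_size = 1 + 0
    T: subtree_size = 1 + 0
    U: subtree_size = 1 + 0
Total subtree size of _1: 6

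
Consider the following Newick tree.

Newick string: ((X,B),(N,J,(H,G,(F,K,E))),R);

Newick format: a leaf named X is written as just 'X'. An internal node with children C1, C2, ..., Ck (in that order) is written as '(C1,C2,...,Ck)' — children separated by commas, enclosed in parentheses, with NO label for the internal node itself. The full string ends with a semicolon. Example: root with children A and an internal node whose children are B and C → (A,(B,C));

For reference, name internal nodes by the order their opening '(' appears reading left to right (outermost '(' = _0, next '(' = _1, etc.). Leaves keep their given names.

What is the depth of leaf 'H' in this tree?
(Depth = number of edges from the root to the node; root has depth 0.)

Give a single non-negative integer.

Newick: ((X,B),(N,J,(H,G,(F,K,E))),R);
Naming internals by '(' encounter order: outermost '(' = _0, next = _1, ...
Query node: H
Path from root: _0 -> _2 -> _3 -> H
Depth of H: 3 (number of edges from root)

Answer: 3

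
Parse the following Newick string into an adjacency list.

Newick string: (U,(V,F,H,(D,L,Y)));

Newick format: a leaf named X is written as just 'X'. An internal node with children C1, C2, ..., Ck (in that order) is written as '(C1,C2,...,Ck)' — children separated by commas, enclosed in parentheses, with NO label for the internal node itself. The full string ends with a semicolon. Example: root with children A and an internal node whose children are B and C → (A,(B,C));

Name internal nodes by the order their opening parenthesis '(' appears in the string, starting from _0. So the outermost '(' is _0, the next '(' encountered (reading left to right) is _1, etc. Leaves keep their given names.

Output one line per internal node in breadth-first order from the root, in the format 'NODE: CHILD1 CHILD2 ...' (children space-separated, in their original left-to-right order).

Answer: _0: U _1
_1: V F H _2
_2: D L Y

Derivation:
Input: (U,(V,F,H,(D,L,Y)));
Scanning left-to-right, naming '(' by encounter order:
  pos 0: '(' -> open internal node _0 (depth 1)
  pos 3: '(' -> open internal node _1 (depth 2)
  pos 10: '(' -> open internal node _2 (depth 3)
  pos 16: ')' -> close internal node _2 (now at depth 2)
  pos 17: ')' -> close internal node _1 (now at depth 1)
  pos 18: ')' -> close internal node _0 (now at depth 0)
Total internal nodes: 3
BFS adjacency from root:
  _0: U _1
  _1: V F H _2
  _2: D L Y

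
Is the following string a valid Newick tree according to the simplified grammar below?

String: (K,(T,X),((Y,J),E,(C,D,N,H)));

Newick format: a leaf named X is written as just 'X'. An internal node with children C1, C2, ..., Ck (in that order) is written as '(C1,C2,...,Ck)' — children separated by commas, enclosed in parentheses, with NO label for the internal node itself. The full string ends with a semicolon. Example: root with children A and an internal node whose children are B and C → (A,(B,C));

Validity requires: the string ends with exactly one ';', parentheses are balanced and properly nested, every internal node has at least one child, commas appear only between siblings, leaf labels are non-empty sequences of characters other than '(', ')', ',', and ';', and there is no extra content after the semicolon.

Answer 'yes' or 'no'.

Answer: yes

Derivation:
Input: (K,(T,X),((Y,J),E,(C,D,N,H)));
Paren balance: 5 '(' vs 5 ')' OK
Ends with single ';': True
Full parse: OK
Valid: True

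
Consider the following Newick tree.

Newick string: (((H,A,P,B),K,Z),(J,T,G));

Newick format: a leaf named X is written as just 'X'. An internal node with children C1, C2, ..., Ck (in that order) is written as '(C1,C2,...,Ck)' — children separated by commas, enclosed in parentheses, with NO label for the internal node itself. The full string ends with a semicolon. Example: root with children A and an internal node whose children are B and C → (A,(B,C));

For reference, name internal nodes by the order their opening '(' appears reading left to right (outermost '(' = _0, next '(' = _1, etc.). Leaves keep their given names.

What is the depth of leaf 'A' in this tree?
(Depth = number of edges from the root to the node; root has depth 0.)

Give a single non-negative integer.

Answer: 3

Derivation:
Newick: (((H,A,P,B),K,Z),(J,T,G));
Naming internals by '(' encounter order: outermost '(' = _0, next = _1, ...
Query node: A
Path from root: _0 -> _1 -> _2 -> A
Depth of A: 3 (number of edges from root)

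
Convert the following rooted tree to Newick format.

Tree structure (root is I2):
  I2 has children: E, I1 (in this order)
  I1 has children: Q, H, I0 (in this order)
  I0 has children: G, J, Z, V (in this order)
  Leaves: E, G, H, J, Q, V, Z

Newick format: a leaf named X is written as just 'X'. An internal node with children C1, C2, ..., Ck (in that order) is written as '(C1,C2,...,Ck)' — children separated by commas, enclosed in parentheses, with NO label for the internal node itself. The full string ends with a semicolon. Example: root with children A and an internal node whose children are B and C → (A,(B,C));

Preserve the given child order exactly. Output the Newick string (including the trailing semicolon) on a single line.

Answer: (E,(Q,H,(G,J,Z,V)));

Derivation:
internal I2 with children ['E', 'I1']
  leaf 'E' → 'E'
  internal I1 with children ['Q', 'H', 'I0']
    leaf 'Q' → 'Q'
    leaf 'H' → 'H'
    internal I0 with children ['G', 'J', 'Z', 'V']
      leaf 'G' → 'G'
      leaf 'J' → 'J'
      leaf 'Z' → 'Z'
      leaf 'V' → 'V'
    → '(G,J,Z,V)'
  → '(Q,H,(G,J,Z,V))'
→ '(E,(Q,H,(G,J,Z,V)))'
Final: (E,(Q,H,(G,J,Z,V)));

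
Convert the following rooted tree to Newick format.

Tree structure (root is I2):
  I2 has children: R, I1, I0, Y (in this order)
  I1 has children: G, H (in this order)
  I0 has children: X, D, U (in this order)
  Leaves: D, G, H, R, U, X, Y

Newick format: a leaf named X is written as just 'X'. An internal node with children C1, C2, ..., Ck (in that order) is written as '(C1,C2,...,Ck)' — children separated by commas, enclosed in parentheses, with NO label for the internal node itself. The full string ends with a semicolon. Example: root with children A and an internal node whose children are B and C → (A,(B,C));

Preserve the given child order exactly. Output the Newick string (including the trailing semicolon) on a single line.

Answer: (R,(G,H),(X,D,U),Y);

Derivation:
internal I2 with children ['R', 'I1', 'I0', 'Y']
  leaf 'R' → 'R'
  internal I1 with children ['G', 'H']
    leaf 'G' → 'G'
    leaf 'H' → 'H'
  → '(G,H)'
  internal I0 with children ['X', 'D', 'U']
    leaf 'X' → 'X'
    leaf 'D' → 'D'
    leaf 'U' → 'U'
  → '(X,D,U)'
  leaf 'Y' → 'Y'
→ '(R,(G,H),(X,D,U),Y)'
Final: (R,(G,H),(X,D,U),Y);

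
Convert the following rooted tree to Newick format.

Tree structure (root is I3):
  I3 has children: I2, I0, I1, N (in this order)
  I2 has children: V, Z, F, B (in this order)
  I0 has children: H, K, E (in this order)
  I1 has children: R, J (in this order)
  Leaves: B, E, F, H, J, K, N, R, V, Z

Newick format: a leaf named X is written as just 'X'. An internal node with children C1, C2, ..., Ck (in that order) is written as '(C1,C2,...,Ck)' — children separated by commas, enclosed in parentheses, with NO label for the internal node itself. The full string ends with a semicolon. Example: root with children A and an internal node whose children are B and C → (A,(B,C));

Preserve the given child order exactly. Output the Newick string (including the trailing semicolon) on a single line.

Answer: ((V,Z,F,B),(H,K,E),(R,J),N);

Derivation:
internal I3 with children ['I2', 'I0', 'I1', 'N']
  internal I2 with children ['V', 'Z', 'F', 'B']
    leaf 'V' → 'V'
    leaf 'Z' → 'Z'
    leaf 'F' → 'F'
    leaf 'B' → 'B'
  → '(V,Z,F,B)'
  internal I0 with children ['H', 'K', 'E']
    leaf 'H' → 'H'
    leaf 'K' → 'K'
    leaf 'E' → 'E'
  → '(H,K,E)'
  internal I1 with children ['R', 'J']
    leaf 'R' → 'R'
    leaf 'J' → 'J'
  → '(R,J)'
  leaf 'N' → 'N'
→ '((V,Z,F,B),(H,K,E),(R,J),N)'
Final: ((V,Z,F,B),(H,K,E),(R,J),N);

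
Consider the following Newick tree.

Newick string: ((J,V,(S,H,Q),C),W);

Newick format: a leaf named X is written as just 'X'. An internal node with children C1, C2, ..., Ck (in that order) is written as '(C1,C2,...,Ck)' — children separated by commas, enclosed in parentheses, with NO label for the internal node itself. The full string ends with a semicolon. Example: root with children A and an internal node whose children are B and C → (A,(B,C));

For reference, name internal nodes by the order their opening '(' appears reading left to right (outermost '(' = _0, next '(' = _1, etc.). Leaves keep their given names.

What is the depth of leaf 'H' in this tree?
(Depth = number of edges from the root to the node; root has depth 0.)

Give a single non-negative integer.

Newick: ((J,V,(S,H,Q),C),W);
Naming internals by '(' encounter order: outermost '(' = _0, next = _1, ...
Query node: H
Path from root: _0 -> _1 -> _2 -> H
Depth of H: 3 (number of edges from root)

Answer: 3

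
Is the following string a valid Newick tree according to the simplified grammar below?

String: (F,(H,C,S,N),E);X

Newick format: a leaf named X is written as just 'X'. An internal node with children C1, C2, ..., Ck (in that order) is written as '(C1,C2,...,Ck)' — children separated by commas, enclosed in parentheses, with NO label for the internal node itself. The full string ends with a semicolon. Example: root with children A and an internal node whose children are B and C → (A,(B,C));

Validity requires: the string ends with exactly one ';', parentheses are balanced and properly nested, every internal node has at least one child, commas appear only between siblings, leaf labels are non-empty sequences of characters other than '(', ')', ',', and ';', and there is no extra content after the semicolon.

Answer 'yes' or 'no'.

Answer: no

Derivation:
Input: (F,(H,C,S,N),E);X
Paren balance: 2 '(' vs 2 ')' OK
Ends with single ';': False
Full parse: FAILS (must end with ;)
Valid: False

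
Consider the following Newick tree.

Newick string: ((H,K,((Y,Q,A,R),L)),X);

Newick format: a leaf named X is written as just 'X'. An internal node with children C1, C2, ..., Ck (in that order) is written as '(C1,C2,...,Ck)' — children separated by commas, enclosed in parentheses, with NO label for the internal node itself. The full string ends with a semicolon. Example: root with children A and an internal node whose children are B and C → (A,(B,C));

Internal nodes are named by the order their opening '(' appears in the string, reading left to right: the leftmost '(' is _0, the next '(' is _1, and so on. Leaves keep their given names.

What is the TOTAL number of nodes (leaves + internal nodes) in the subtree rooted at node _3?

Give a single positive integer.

Answer: 5

Derivation:
Newick: ((H,K,((Y,Q,A,R),L)),X);
Locate _3: it is the '(' at position 7 (the 4th '(' reading left to right).
Query: subtree rooted at _3
_3: subtree_size = 1 + 4
  Y: subtree_size = 1 + 0
  Q: subtree_size = 1 + 0
  A: subtree_size = 1 + 0
  R: subtree_size = 1 + 0
Total subtree size of _3: 5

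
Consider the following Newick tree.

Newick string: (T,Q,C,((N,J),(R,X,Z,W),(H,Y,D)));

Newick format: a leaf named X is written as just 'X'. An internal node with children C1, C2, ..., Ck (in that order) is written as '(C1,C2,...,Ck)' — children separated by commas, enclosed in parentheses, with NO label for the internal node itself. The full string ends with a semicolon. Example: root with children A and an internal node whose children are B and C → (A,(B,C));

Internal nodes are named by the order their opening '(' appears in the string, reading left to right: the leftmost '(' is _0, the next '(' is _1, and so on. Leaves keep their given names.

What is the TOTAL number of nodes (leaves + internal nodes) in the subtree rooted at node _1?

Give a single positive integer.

Newick: (T,Q,C,((N,J),(R,X,Z,W),(H,Y,D)));
Locate _1: it is the '(' at position 7 (the 2nd '(' reading left to right).
Query: subtree rooted at _1
_1: subtree_size = 1 + 12
  _2: subtree_size = 1 + 2
    N: subtree_size = 1 + 0
    J: subtree_size = 1 + 0
  _3: subtree_size = 1 + 4
    R: subtree_size = 1 + 0
    X: subtree_size = 1 + 0
    Z: subtree_size = 1 + 0
    W: subtree_size = 1 + 0
  _4: subtree_size = 1 + 3
    H: subtree_size = 1 + 0
    Y: subtree_size = 1 + 0
    D: subtree_size = 1 + 0
Total subtree size of _1: 13

Answer: 13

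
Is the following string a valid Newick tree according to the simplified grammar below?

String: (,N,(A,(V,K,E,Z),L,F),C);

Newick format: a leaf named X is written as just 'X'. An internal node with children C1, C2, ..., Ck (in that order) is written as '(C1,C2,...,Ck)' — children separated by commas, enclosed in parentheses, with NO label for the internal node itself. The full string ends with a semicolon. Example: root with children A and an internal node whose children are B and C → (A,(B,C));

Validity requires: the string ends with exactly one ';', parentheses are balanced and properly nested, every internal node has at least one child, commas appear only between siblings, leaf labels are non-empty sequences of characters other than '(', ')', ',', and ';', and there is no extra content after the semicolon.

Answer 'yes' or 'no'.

Answer: no

Derivation:
Input: (,N,(A,(V,K,E,Z),L,F),C);
Paren balance: 3 '(' vs 3 ')' OK
Ends with single ';': True
Full parse: FAILS (empty leaf label at pos 1)
Valid: False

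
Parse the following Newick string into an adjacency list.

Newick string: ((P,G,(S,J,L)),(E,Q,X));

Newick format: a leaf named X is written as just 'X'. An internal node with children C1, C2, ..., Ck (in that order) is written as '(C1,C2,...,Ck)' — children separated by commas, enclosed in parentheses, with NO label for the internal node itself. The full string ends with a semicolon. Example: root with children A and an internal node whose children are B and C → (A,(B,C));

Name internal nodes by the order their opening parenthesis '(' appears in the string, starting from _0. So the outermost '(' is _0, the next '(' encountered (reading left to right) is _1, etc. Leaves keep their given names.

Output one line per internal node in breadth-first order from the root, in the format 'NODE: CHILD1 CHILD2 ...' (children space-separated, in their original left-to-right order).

Input: ((P,G,(S,J,L)),(E,Q,X));
Scanning left-to-right, naming '(' by encounter order:
  pos 0: '(' -> open internal node _0 (depth 1)
  pos 1: '(' -> open internal node _1 (depth 2)
  pos 6: '(' -> open internal node _2 (depth 3)
  pos 12: ')' -> close internal node _2 (now at depth 2)
  pos 13: ')' -> close internal node _1 (now at depth 1)
  pos 15: '(' -> open internal node _3 (depth 2)
  pos 21: ')' -> close internal node _3 (now at depth 1)
  pos 22: ')' -> close internal node _0 (now at depth 0)
Total internal nodes: 4
BFS adjacency from root:
  _0: _1 _3
  _1: P G _2
  _3: E Q X
  _2: S J L

Answer: _0: _1 _3
_1: P G _2
_3: E Q X
_2: S J L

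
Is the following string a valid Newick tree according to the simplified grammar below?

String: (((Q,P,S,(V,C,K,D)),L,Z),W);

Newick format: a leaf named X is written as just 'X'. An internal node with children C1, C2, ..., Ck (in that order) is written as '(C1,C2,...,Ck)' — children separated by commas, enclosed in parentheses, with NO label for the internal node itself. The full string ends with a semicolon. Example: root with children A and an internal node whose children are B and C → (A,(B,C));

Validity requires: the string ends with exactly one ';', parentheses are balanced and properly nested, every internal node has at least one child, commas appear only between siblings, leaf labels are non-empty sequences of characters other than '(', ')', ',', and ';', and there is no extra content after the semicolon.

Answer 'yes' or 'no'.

Answer: yes

Derivation:
Input: (((Q,P,S,(V,C,K,D)),L,Z),W);
Paren balance: 4 '(' vs 4 ')' OK
Ends with single ';': True
Full parse: OK
Valid: True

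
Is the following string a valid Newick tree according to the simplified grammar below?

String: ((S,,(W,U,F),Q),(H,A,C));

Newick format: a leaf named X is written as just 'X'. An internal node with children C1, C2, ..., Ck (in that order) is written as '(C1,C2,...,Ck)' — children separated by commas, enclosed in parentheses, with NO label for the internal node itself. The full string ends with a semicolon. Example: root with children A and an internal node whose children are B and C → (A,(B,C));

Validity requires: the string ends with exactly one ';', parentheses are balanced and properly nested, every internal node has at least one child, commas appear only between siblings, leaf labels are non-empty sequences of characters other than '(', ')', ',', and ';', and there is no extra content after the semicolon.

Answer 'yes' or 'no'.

Input: ((S,,(W,U,F),Q),(H,A,C));
Paren balance: 4 '(' vs 4 ')' OK
Ends with single ';': True
Full parse: FAILS (empty leaf label at pos 4)
Valid: False

Answer: no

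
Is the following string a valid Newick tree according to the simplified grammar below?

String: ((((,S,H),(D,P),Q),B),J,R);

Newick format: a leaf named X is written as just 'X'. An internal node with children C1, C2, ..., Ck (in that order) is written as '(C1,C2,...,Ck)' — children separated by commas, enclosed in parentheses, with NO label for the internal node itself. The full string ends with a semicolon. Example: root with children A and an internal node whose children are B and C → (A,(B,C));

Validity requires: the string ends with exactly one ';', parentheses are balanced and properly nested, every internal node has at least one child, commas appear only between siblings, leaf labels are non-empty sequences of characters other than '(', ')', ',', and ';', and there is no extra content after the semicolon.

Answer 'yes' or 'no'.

Answer: no

Derivation:
Input: ((((,S,H),(D,P),Q),B),J,R);
Paren balance: 5 '(' vs 5 ')' OK
Ends with single ';': True
Full parse: FAILS (empty leaf label at pos 4)
Valid: False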